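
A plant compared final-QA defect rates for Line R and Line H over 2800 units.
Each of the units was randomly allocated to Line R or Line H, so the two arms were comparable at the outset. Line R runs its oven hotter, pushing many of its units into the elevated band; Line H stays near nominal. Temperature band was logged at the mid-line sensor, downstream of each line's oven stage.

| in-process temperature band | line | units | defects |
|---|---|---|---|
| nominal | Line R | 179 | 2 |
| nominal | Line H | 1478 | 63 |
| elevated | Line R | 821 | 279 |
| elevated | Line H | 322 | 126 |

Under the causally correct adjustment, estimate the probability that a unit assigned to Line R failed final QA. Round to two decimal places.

0.28

In-process temperature band here is a post-treatment variable shaped by the line; conditioning on it would introduce bias rather than remove it. The overall comparison is the causal one.
So P(outcome | do(Line R)) is just the pooled rate for Line R: 281/1000 = 0.281.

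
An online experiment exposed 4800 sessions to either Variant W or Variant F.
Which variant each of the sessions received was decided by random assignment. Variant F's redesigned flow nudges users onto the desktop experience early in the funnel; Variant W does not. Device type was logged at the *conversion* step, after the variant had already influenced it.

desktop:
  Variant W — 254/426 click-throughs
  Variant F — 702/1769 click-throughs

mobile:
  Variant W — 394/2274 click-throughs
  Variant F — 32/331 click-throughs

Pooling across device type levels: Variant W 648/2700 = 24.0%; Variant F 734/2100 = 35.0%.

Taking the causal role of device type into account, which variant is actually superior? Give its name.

Variant F

Within every device type level Variant W has the higher rate, yet pooled Variant F does — Simpson's reversal.
Device type is recorded after the variant and is itself shifted by it — it sits on the causal path from variant to outcome. Conditioning on a mediator would strip out part of the effect we want; the pooled comparison gives the total causal effect.
Pooled: Variant W 24.0% vs Variant F 35.0%; Variant F is higher overall.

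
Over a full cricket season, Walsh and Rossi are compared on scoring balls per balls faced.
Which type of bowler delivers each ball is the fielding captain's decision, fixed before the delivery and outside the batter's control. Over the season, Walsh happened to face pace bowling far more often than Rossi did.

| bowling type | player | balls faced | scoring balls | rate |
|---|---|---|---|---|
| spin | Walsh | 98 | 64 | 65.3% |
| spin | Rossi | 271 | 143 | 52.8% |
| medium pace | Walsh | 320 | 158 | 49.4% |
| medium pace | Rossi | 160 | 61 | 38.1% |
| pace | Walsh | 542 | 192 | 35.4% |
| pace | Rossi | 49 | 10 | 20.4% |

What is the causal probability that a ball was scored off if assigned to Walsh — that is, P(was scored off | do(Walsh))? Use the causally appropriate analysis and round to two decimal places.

0.48

The bowling type-specific comparison favours Walsh throughout, but the pooled figures favour Rossi. The question is whether to condition on bowling type.
Bowling type satisfies the back-door criterion: it is not a descendant of the player, and it blocks the spurious path from player to outcome. Adjusting for it (i.e., using the within-bowling type rates) gives the causal effect.
Standardising Walsh to the population bowling type mix: 0.256·64/98 + 0.333·158/320 + 0.410·192/542 = 0.477.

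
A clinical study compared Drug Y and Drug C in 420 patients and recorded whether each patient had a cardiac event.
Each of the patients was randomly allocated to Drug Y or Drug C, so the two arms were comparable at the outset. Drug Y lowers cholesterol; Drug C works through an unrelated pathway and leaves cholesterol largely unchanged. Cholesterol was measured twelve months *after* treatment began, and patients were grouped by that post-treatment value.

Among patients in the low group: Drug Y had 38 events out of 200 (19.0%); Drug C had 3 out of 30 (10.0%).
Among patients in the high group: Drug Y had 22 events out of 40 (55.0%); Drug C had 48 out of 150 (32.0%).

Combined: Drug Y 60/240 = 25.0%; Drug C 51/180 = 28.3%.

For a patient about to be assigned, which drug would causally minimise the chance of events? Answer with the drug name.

Cholesterol is recorded after the drug and is itself shifted by it — it sits on the causal path from drug to outcome. Conditioning on a mediator would strip out part of the effect we want; the pooled comparison gives the total causal effect.
Pooled: Drug Y 25.0% vs Drug C 28.3%; Drug Y is lower overall.

Drug Y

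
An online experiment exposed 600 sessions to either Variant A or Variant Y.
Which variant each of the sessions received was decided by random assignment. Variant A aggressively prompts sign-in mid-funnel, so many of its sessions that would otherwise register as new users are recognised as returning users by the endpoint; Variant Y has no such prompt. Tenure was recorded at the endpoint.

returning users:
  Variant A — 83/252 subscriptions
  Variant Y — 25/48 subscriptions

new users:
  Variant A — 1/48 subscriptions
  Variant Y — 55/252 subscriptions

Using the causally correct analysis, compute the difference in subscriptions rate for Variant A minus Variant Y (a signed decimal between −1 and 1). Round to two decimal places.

User tenure is downstream of the variant. One should not condition on a consequence of treatment, so the overall rates are the right comparison.
The causal difference is the pooled difference: 0.280 − 0.267 = +0.013.

+0.01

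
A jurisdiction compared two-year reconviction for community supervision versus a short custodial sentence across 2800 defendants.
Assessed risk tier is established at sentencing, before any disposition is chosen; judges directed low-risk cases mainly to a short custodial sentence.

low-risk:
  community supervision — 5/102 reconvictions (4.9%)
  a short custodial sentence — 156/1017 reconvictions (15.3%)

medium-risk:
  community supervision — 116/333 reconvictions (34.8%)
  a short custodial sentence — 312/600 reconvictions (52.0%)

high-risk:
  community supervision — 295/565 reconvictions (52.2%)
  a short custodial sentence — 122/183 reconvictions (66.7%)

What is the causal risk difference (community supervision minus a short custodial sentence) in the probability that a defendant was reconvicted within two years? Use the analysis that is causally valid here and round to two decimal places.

The imbalance in assessed risk tier arose from how defendants were allocated, not from anything the disposition did; and assessed risk tier independently affects the outcome. The pooled gap is confounded — condition on assessed risk tier.
Adjusting over the population distribution of assessed risk tier: 0.400·(0.049−0.153) + 0.333·(0.348−0.520) + 0.267·(0.522−0.667) = -0.138.

-0.14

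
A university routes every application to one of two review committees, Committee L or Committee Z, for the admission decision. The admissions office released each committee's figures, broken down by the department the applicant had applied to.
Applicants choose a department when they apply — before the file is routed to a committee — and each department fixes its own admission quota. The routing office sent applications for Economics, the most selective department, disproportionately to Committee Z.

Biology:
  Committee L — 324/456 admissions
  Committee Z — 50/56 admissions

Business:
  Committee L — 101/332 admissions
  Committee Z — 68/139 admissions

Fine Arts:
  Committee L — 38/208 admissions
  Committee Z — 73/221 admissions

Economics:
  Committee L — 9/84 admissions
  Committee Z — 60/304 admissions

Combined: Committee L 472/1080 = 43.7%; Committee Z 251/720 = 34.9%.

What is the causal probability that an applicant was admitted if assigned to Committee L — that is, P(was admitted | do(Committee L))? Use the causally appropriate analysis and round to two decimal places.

0.35

Since department is a pre-existing factor (not a product of the review committee) and it affects the outcome on its own, it is a confounder. The stratified rates, not the pooled rate, identify the causal effect.
Standardising Committee L to the population department mix: 0.284·324/456 + 0.262·101/332 + 0.238·38/208 + 0.216·9/84 = 0.348.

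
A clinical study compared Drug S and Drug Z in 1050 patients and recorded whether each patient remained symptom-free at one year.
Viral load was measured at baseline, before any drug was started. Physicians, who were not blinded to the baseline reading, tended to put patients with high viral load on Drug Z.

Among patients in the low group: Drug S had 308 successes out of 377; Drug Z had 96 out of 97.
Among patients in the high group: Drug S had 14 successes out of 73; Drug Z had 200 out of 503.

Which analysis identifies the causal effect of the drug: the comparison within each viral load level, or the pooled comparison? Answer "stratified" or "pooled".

stratified

Viral load satisfies the back-door criterion: it is not a descendant of the drug, and it blocks the spurious path from drug to outcome. Adjusting for it (i.e., using the within-viral load rates) gives the causal effect.
Within each level — low: 81.7% vs 99.0%; high: 19.2% vs 39.8% — Drug Z is higher every time.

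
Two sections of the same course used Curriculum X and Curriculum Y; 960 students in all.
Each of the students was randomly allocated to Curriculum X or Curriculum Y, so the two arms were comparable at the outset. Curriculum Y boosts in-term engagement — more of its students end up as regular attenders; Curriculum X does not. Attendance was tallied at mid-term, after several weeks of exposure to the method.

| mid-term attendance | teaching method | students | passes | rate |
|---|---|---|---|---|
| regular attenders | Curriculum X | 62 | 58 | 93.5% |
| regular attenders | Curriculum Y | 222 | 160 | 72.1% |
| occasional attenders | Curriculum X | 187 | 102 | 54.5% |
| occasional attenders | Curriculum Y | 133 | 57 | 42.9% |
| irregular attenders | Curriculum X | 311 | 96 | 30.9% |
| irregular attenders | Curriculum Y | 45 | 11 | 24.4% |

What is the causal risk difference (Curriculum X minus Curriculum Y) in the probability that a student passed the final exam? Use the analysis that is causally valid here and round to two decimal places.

The mid-term attendance-specific comparison favours Curriculum X throughout, but the pooled figures favour Curriculum Y. The question is whether to condition on mid-term attendance.
Mid-term attendance is downstream of the teaching method. One should not condition on a consequence of treatment, so the overall rates are the right comparison.
The causal difference is the pooled difference: 0.457 − 0.570 = -0.113.

-0.11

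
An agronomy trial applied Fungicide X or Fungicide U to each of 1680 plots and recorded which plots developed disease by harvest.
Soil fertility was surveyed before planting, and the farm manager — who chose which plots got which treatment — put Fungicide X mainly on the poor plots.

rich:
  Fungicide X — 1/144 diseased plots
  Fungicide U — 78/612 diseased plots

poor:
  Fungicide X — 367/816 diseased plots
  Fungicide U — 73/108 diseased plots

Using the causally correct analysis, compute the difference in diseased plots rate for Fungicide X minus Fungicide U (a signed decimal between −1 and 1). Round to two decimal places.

Within every soil fertility level Fungicide X has the lower rate, yet pooled Fungicide U does — Simpson's reversal.
Soil fertility differs across fungicides for reasons unrelated to any effect of the fungicide itself, and it separately predicts the outcome — a classic confounder. We must compare within soil fertility levels.
Adjusting over the population distribution of soil fertility: 0.450·(0.007−0.127) + 0.550·(0.450−0.676) = -0.179.

-0.18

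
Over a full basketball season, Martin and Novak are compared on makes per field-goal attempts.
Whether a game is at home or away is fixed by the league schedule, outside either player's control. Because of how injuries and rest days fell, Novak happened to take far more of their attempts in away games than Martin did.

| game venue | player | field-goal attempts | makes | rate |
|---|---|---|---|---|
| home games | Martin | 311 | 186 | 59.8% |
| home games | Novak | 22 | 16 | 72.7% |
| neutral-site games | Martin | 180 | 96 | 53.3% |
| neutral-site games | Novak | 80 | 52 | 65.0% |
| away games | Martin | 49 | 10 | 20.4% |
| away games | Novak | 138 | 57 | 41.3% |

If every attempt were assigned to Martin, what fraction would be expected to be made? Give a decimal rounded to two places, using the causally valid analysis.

0.48

Game venue satisfies the back-door criterion: it is not a descendant of the player, and it blocks the spurious path from player to outcome. Adjusting for it (i.e., using the within-game venue rates) gives the causal effect.
Standardising Martin to the population game venue mix: 0.427·186/311 + 0.333·96/180 + 0.240·10/49 = 0.482.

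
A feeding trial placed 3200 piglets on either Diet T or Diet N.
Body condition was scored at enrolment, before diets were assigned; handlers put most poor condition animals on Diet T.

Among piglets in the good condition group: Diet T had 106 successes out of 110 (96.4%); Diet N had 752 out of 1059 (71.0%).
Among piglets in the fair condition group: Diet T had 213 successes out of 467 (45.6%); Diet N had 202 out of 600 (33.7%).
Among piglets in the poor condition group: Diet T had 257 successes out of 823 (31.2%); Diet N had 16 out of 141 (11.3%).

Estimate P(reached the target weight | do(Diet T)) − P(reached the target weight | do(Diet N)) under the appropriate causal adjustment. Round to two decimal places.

Starting body condition satisfies the back-door criterion: it is not a descendant of the diet, and it blocks the spurious path from diet to outcome. Adjusting for it (i.e., using the within-starting body condition rates) gives the causal effect.
Adjusting over the population distribution of starting body condition: 0.365·(0.964−0.710) + 0.333·(0.456−0.337) + 0.301·(0.312−0.113) = +0.192.

+0.19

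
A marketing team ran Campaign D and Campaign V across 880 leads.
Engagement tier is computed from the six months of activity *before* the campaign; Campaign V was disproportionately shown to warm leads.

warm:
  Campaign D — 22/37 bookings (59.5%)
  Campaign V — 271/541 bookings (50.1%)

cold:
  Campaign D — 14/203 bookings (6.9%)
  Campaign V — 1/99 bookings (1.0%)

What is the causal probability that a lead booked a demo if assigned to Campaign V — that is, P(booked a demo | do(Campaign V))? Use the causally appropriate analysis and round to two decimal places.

Nothing the campaign does changes engagement tier; the imbalance is an allocation artefact. With engagement tier also predicting the outcome, the pooled figure is confounded, and the within-stratum comparison is the causal one.
Standardising Campaign V to the population engagement tier mix: 0.657·271/541 + 0.343·1/99 = 0.332.

0.33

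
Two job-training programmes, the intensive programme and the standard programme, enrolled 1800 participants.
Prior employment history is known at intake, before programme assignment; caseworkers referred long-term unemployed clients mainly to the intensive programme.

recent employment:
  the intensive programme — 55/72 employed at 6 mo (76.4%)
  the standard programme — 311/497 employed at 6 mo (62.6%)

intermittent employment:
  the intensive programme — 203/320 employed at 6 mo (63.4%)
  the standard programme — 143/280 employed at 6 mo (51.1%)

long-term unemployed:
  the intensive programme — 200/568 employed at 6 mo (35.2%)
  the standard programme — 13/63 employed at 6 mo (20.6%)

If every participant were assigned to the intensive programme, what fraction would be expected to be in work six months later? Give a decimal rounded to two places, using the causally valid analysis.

0.58

The imbalance in prior employment history arose from how participants were allocated, not from anything the programme did; and prior employment history independently affects the outcome. The pooled gap is confounded — condition on prior employment history.
Standardising the intensive programme to the population prior employment history mix: 0.316·55/72 + 0.333·203/320 + 0.351·200/568 = 0.576.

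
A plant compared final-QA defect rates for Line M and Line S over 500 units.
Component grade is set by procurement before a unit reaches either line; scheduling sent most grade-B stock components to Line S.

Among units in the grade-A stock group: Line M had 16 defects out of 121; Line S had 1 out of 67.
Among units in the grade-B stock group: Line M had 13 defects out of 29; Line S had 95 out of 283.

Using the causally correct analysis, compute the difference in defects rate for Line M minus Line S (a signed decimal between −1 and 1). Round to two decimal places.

+0.11

The stratified and pooled comparisons disagree (Line S wins within each component grade; Line M wins overall), so the answer turns on the causal role of component grade.
Since component grade is a pre-existing factor (not a product of the line) and it affects the outcome on its own, it is a confounder. The stratified rates, not the pooled rate, identify the causal effect.
Adjusting over the population distribution of component grade: 0.376·(0.132−0.015) + 0.624·(0.448−0.336) = +0.114.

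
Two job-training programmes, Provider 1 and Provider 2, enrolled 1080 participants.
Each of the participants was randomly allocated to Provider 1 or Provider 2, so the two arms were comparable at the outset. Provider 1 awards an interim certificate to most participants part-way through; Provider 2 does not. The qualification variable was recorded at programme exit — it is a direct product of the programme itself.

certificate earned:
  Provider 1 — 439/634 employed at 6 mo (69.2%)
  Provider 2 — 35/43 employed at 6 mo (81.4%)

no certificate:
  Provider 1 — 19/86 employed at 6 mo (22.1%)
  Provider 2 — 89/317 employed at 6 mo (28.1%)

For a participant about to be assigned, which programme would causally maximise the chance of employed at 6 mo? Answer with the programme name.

Provider 1

The distribution of qualification attained during the programme is itself part of what the programme does — it is an intermediate outcome. Holding it fixed would remove that part of the effect; the total effect is the pooled difference.
Pooled: Provider 1 63.6% vs Provider 2 34.4%; Provider 1 is higher overall.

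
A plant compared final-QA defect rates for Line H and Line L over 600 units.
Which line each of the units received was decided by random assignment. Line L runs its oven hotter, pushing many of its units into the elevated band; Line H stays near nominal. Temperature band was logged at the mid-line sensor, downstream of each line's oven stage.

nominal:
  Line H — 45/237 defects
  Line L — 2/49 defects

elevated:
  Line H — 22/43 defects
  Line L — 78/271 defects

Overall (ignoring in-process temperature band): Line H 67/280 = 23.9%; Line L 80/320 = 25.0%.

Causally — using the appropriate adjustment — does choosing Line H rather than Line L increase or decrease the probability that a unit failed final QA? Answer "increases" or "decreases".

decreases

In-process temperature band is downstream of the line. One should not condition on a consequence of treatment, so the overall rates are the right comparison.
Pooled: Line H 23.9% vs Line L 25.0%; Line H is lower overall.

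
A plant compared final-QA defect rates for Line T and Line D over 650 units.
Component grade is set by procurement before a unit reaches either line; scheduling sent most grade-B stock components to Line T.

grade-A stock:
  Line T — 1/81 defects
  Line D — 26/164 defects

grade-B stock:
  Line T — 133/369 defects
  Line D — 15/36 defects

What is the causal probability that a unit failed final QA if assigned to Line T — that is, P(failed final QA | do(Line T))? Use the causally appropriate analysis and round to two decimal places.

0.23

Within every component grade level Line T has the lower rate, yet pooled Line D does — Simpson's reversal.
Component grade satisfies the back-door criterion: it is not a descendant of the line, and it blocks the spurious path from line to outcome. Adjusting for it (i.e., using the within-component grade rates) gives the causal effect.
Standardising Line T to the population component grade mix: 0.377·1/81 + 0.623·133/369 = 0.229.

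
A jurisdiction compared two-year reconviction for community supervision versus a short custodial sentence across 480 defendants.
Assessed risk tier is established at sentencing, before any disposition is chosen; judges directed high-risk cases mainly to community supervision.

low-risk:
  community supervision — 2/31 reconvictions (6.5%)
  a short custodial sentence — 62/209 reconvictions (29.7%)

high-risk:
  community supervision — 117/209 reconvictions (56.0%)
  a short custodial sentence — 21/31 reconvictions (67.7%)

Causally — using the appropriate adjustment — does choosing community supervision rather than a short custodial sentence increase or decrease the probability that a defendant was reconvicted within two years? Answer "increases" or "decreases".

Within every assessed risk tier level community supervision has the lower rate, yet pooled a short custodial sentence does — Simpson's reversal.
Assessed risk tier differs across dispositions for reasons unrelated to any effect of the disposition itself, and it separately predicts the outcome — a classic confounder. We must compare within assessed risk tier levels.
Within each level — low-risk: 6.5% vs 29.7%; high-risk: 56.0% vs 67.7% — community supervision is lower every time.

decreases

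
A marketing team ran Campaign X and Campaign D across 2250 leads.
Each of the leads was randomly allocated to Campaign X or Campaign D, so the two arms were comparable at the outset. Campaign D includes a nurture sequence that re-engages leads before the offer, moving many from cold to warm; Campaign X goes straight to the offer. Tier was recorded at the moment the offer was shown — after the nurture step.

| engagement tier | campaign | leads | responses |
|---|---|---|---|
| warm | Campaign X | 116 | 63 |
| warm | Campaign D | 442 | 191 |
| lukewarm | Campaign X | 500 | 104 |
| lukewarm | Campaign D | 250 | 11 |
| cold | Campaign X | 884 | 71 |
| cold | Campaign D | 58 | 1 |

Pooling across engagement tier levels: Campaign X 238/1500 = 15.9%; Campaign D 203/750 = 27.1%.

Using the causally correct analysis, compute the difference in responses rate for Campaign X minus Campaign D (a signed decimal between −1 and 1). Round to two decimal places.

The engagement tier-specific comparison favours Campaign X throughout, but the pooled figures favour Campaign D. The question is whether to condition on engagement tier.
Engagement tier is downstream of the campaign. One should not condition on a consequence of treatment, so the overall rates are the right comparison.
The causal difference is the pooled difference: 0.159 − 0.271 = -0.112.

-0.11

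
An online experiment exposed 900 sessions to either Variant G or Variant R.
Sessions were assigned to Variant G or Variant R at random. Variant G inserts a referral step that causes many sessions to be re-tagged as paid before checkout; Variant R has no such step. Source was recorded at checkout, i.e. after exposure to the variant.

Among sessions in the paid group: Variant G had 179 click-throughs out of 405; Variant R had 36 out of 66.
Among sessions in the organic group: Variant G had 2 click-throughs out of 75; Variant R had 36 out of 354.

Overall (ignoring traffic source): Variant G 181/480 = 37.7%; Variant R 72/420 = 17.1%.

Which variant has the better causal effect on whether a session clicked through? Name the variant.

Traffic source is downstream of the variant. One should not condition on a consequence of treatment, so the overall rates are the right comparison.
Pooled: Variant G 37.7% vs Variant R 17.1%; Variant G is higher overall.

Variant G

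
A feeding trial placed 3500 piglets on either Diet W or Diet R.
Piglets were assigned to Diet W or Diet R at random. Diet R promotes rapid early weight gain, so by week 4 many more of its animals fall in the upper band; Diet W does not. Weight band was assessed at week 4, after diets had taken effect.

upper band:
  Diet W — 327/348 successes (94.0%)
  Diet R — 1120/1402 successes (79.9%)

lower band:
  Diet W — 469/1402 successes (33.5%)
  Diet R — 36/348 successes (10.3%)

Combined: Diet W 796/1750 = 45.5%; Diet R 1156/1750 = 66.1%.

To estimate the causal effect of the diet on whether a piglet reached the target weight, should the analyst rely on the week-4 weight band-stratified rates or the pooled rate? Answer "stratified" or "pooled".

Week-4 weight band here is a post-treatment variable shaped by the diet; conditioning on it would introduce bias rather than remove it. The overall comparison is the causal one.
Pooled: Diet W 45.5% vs Diet R 66.1%; Diet R is higher overall.

pooled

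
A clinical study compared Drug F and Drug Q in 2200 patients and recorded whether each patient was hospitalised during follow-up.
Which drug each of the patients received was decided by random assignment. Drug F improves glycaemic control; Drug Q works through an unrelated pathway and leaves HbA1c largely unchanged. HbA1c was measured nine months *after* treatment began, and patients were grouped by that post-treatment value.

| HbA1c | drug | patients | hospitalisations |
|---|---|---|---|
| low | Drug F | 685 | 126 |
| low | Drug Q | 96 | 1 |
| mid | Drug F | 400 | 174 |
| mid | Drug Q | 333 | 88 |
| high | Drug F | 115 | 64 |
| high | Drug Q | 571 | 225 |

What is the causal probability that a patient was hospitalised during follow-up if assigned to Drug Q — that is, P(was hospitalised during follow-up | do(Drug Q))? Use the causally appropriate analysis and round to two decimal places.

Within every HbA1c level Drug Q has the lower rate, yet pooled Drug F does — Simpson's reversal.
Because the drug influences HbA1c, HbA1c is a post-treatment mediator, not a confounder. Stratifying on it would bias the estimate; the causal effect is the crude pooled difference.
So P(outcome | do(Drug Q)) is just the pooled rate for Drug Q: 314/1000 = 0.314.

0.31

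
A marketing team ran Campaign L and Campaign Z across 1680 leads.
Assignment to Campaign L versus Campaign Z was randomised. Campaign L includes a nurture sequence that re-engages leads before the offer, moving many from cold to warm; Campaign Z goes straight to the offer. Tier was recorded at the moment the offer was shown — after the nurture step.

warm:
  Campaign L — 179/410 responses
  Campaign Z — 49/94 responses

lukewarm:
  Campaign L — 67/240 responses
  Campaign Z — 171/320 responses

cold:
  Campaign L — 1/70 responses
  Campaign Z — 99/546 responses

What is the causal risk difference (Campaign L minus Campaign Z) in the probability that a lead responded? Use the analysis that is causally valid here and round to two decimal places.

The distribution of engagement tier is itself part of what the campaign does — it is an intermediate outcome. Holding it fixed would remove that part of the effect; the total effect is the pooled difference.
The causal difference is the pooled difference: 0.343 − 0.332 = +0.011.

+0.01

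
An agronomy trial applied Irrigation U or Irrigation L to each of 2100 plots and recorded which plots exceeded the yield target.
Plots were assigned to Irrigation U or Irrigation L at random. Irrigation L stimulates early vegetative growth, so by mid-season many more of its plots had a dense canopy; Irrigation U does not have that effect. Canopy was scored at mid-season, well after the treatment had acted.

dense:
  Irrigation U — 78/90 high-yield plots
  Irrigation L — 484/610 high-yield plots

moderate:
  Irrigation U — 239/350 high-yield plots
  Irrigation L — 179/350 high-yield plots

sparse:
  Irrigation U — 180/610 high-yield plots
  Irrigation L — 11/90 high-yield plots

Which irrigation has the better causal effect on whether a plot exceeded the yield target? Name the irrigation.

Irrigation L

The stratified and pooled comparisons disagree (Irrigation U wins within each mid-season canopy; Irrigation L wins overall), so the answer turns on the causal role of mid-season canopy.
Mid-season canopy lies on the pathway irrigation → mid-season canopy → outcome, so adjusting for it blocks the indirect effect. For the total causal effect of irrigation, use the unadjusted pooled rates.
Pooled: Irrigation U 47.3% vs Irrigation L 64.2%; Irrigation L is higher overall.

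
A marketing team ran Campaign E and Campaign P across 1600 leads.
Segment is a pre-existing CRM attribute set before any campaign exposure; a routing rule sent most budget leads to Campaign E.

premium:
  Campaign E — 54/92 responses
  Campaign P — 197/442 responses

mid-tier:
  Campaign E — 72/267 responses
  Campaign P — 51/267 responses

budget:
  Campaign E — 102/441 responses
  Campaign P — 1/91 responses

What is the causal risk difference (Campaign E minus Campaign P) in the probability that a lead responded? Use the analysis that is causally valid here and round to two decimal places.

The stratified and pooled comparisons disagree (Campaign E wins within each customer segment; Campaign P wins overall), so the answer turns on the causal role of customer segment.
The imbalance in customer segment arose from how leads were allocated, not from anything the campaign did; and customer segment independently affects the outcome. The pooled gap is confounded — condition on customer segment.
Adjusting over the population distribution of customer segment: 0.334·(0.587−0.446) + 0.334·(0.270−0.191) + 0.333·(0.231−0.011) = +0.147.

+0.15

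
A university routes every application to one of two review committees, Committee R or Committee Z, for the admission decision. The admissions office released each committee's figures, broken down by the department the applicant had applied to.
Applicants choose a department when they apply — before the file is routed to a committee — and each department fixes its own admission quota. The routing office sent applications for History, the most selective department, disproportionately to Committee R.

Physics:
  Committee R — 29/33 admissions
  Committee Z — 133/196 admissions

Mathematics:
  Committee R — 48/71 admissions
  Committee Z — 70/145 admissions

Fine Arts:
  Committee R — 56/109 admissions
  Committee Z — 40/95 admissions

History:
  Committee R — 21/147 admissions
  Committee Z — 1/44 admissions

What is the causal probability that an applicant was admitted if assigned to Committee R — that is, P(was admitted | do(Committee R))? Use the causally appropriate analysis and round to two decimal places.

Since department is a pre-existing factor (not a product of the review committee) and it affects the outcome on its own, it is a confounder. The stratified rates, not the pooled rate, identify the causal effect.
Standardising Committee R to the population department mix: 0.273·29/33 + 0.257·48/71 + 0.243·56/109 + 0.227·21/147 = 0.571.

0.57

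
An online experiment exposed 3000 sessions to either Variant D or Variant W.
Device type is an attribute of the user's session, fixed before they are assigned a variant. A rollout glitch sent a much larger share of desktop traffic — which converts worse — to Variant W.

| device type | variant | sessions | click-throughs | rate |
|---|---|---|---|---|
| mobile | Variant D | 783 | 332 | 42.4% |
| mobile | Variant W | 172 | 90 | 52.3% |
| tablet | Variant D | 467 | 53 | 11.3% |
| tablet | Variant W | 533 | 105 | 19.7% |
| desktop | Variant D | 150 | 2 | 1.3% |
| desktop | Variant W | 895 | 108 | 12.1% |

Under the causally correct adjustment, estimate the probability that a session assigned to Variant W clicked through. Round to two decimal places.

0.27

The stratified and pooled comparisons disagree (Variant W wins within each device type; Variant D wins overall), so the answer turns on the causal role of device type.
Device type differs across variants for reasons unrelated to any effect of the variant itself, and it separately predicts the outcome — a classic confounder. We must compare within device type levels.
Standardising Variant W to the population device type mix: 0.318·90/172 + 0.333·105/533 + 0.348·108/895 = 0.274.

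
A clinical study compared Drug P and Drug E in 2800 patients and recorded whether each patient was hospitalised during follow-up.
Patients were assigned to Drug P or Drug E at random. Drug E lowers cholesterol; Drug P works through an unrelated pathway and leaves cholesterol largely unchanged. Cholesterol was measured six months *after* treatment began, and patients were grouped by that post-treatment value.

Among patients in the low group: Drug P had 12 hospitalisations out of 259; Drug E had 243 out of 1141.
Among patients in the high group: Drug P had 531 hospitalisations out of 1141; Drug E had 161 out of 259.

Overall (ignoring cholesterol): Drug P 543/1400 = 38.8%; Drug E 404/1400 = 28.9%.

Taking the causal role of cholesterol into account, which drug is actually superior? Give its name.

The stratified and pooled comparisons disagree (Drug P wins within each cholesterol; Drug E wins overall), so the answer turns on the causal role of cholesterol.
Cholesterol is downstream of the drug. One should not condition on a consequence of treatment, so the overall rates are the right comparison.
Pooled: Drug P 38.8% vs Drug E 28.9%; Drug E is lower overall.

Drug E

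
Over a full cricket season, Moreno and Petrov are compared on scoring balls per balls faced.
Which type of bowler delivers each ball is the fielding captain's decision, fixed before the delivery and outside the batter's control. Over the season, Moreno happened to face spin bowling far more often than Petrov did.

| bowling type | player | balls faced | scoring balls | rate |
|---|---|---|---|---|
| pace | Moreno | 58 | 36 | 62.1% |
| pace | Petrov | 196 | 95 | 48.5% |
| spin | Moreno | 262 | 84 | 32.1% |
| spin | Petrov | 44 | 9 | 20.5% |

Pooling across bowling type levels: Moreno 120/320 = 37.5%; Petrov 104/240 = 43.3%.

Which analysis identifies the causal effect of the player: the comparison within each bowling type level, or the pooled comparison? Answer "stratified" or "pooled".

stratified

Within every bowling type level Moreno has the higher rate, yet pooled Petrov does — Simpson's reversal.
Bowling type is set before the player has any effect — it is not caused by the player — and it independently drives the outcome. That makes it a confounder, so the causal comparison is within bowling type levels.
Within each level — pace: 62.1% vs 48.5%; spin: 32.1% vs 20.5% — Moreno is higher every time.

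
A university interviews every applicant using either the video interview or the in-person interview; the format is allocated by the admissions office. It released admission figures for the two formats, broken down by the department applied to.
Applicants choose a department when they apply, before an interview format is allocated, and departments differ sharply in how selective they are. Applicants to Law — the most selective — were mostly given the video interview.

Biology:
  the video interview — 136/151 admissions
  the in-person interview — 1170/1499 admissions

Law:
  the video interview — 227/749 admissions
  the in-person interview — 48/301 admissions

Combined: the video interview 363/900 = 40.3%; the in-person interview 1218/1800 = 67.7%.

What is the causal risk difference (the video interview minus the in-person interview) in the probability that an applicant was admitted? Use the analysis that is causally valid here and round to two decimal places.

+0.13

Department is set before the interview format has any effect — it is not caused by the interview format — and it independently drives the outcome. That makes it a confounder, so the causal comparison is within department levels.
Adjusting over the population distribution of department: 0.611·(0.901−0.781) + 0.389·(0.303−0.159) = +0.129.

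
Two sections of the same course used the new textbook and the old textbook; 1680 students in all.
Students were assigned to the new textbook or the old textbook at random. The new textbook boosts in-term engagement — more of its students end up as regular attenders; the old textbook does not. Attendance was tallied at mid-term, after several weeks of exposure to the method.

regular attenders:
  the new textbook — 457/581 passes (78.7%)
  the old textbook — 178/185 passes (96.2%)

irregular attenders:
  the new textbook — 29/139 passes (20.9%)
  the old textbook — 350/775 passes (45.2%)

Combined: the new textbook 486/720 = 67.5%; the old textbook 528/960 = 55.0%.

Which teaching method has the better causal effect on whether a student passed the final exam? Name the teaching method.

the new textbook

Stratifying would compare teaching methods among students the teaching methods themselves sorted into mid-term attendance groups — a form of selection on an intermediate. The unconditioned pooled rates give the total causal effect.
Pooled: the new textbook 67.5% vs the old textbook 55.0%; the new textbook is higher overall.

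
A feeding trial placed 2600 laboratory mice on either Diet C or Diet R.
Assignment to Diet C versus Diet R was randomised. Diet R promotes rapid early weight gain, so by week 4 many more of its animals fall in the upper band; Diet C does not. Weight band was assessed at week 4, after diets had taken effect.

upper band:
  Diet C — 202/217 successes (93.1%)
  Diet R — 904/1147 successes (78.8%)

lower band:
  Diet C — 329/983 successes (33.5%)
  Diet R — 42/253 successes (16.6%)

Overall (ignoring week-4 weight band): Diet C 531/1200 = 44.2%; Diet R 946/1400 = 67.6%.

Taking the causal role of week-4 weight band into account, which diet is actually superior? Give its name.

Diet R

Diet C is higher inside every week-4 weight band stratum but Diet R is higher in aggregate. Whether to stratify depends on how week-4 weight band relates to the diet.
Week-4 weight band here is a post-treatment variable shaped by the diet; conditioning on it would introduce bias rather than remove it. The overall comparison is the causal one.
Pooled: Diet C 44.2% vs Diet R 67.6%; Diet R is higher overall.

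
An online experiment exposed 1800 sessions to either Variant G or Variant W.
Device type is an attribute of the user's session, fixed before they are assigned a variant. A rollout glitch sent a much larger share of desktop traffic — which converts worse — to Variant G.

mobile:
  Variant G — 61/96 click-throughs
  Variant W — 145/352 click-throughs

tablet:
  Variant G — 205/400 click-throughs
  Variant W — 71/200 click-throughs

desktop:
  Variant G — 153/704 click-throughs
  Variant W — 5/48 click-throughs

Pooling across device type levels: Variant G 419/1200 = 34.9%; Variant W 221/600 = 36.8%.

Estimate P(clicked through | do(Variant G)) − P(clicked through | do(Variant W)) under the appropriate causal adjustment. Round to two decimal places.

Device type is set before the variant has any effect — it is not caused by the variant — and it independently drives the outcome. That makes it a confounder, so the causal comparison is within device type levels.
Adjusting over the population distribution of device type: 0.249·(0.635−0.412) + 0.333·(0.512−0.355) + 0.418·(0.217−0.104) = +0.155.

+0.16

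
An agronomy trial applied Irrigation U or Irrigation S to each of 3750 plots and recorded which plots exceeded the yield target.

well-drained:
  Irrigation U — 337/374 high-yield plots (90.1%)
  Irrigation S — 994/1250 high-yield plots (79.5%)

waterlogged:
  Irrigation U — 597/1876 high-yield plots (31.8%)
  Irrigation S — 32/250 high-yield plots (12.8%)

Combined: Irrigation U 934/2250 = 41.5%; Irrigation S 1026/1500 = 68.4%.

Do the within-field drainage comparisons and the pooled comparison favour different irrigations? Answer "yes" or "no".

Within each field drainage level (well-drained 90.1% vs 79.5%; waterlogged 31.8% vs 12.8%), Irrigation U has the higher rate every time. Pooled: 41.5% vs 68.4% — Irrigation S has the higher rate overall. The two comparisons disagree.

yes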